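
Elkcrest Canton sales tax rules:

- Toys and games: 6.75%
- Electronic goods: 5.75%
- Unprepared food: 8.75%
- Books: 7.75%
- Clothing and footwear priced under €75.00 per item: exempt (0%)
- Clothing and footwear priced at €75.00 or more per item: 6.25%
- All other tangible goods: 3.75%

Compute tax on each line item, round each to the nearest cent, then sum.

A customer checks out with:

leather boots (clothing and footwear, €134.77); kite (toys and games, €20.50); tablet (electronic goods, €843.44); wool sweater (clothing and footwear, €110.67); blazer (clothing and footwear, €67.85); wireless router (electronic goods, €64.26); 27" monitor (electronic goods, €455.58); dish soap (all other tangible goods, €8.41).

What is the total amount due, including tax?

€1800.91

Leather boots €134.77: clothing and footwear, €75.00 or more → 6.25% → €8.42
Kite €20.50: toys and games → 6.75% → €1.38
Tablet €843.44: electronic goods → 5.75% → €48.50
Wool sweater €110.67: clothing and footwear, €75.00 or more → 6.25% → €6.92
Blazer €67.85: clothing and footwear, under €75.00 → 0% → €0.00
Wireless router €64.26: electronic goods → 5.75% → €3.69
27" monitor €455.58: electronic goods → 5.75% → €26.20
Dish soap €8.41: all other tangible goods → 3.75% → €0.32
Subtotal = €1705.48; tax = €95.43; total due = €1800.91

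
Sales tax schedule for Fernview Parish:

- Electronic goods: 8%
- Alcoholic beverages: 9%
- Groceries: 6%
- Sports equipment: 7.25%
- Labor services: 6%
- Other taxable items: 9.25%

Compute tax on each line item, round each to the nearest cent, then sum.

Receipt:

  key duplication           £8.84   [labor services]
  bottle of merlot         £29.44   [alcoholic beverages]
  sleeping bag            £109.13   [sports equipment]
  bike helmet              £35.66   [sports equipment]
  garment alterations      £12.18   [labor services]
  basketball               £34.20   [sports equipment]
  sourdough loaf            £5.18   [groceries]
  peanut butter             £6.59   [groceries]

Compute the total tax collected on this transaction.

£17.60

Key duplication £8.84: labor services → 6% → £0.53
Bottle of merlot £29.44: alcoholic beverages → 9% → £2.65
Sleeping bag £109.13: sports equipment → 7.25% → £7.91
Bike helmet £35.66: sports equipment → 7.25% → £2.59
Garment alterations £12.18: labor services → 6% → £0.73
Basketball £34.20: sports equipment → 7.25% → £2.48
Sourdough loaf £5.18: groceries → 6% → £0.31
Peanut butter £6.59: groceries → 6% → £0.40
Total tax = £0.53 + £2.65 + £7.91 + £2.59 + £0.73 + £2.48 + £0.31 + £0.40 = £17.60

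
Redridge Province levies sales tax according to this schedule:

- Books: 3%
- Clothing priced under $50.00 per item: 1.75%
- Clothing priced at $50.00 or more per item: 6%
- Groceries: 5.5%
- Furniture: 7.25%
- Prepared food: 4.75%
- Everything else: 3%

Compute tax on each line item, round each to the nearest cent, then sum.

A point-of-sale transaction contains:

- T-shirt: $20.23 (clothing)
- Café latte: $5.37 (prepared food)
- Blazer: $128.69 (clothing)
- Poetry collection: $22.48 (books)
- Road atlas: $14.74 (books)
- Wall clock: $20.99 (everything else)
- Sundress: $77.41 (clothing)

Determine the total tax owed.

T-shirt $20.23: clothing, under $50.00 → 1.75% → $0.35
Café latte $5.37: prepared food → 4.75% → $0.26
Blazer $128.69: clothing, $50.00 or more → 6% → $7.72
Poetry collection $22.48: books → 3% → $0.67
Road atlas $14.74: books → 3% → $0.44
Wall clock $20.99: everything else → 3% → $0.63
Sundress $77.41: clothing, $50.00 or more → 6% → $4.64
Total tax = $0.35 + $0.26 + $7.72 + $0.67 + $0.44 + $0.63 + $4.64 = $14.71

$14.71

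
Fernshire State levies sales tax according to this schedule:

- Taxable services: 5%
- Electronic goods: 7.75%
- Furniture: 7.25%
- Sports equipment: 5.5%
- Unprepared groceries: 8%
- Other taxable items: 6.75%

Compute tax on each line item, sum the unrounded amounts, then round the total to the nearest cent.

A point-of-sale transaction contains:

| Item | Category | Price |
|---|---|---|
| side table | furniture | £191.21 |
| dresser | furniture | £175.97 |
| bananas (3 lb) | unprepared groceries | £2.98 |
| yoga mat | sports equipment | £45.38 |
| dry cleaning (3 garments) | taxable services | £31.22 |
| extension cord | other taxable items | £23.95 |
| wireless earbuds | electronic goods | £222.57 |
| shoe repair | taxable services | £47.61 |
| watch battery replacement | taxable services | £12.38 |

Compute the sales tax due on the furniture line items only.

£26.62

Side table £191.21: furniture → 7.25% → £13.862725
Dresser £175.97: furniture → 7.25% → £12.757825
Tax on furniture: unrounded sum = £26.62055 → £26.62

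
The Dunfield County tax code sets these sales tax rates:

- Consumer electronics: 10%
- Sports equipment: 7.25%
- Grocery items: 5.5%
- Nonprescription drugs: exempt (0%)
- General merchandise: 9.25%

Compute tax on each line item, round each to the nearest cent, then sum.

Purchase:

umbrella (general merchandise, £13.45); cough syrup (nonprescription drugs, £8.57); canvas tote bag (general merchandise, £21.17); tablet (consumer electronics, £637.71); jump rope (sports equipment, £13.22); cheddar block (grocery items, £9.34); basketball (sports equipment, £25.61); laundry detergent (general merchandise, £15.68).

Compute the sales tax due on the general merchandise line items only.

Umbrella £13.45: general merchandise → 9.25% → £1.24
Canvas tote bag £21.17: general merchandise → 9.25% → £1.96
Laundry detergent £15.68: general merchandise → 9.25% → £1.45
Tax on general merchandise = £1.24 + £1.96 + £1.45 = £4.65

£4.65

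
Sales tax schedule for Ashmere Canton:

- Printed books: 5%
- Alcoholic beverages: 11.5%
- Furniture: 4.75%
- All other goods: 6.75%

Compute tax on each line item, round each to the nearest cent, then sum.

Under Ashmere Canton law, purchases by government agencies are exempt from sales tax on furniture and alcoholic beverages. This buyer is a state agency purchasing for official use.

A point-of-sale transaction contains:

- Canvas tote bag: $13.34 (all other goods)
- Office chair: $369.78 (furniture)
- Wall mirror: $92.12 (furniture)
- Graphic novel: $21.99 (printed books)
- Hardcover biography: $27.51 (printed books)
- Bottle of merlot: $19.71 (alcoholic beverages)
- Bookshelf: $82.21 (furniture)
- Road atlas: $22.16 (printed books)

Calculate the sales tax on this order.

Canvas tote bag $13.34: all other goods → 6.75% → $0.90
Office chair $369.78: furniture, buyer-exempt → 0% → $0.00
Wall mirror $92.12: furniture, buyer-exempt → 0% → $0.00
Graphic novel $21.99: printed books → 5% → $1.10
Hardcover biography $27.51: printed books → 5% → $1.38
Bottle of merlot $19.71: alcoholic beverages, buyer-exempt → 0% → $0.00
Bookshelf $82.21: furniture, buyer-exempt → 0% → $0.00
Road atlas $22.16: printed books → 5% → $1.11
Total tax = $0.90 + $1.10 + $1.38 + $1.11 = $4.49

$4.49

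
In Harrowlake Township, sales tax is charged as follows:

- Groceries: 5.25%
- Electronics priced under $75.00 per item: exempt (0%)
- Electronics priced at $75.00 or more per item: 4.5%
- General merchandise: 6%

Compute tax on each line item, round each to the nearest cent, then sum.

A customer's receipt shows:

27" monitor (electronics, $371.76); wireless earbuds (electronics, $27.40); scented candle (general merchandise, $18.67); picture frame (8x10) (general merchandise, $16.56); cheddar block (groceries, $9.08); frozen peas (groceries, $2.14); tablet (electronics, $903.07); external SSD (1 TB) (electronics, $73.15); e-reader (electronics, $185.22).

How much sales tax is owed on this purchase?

$68.40

27" monitor $371.76: electronics, $75.00 or more → 4.5% → $16.73
Wireless earbuds $27.40: electronics, under $75.00 → 0% → $0.00
Scented candle $18.67: general merchandise → 6% → $1.12
Picture frame (8x10) $16.56: general merchandise → 6% → $0.99
Cheddar block $9.08: groceries → 5.25% → $0.48
Frozen peas $2.14: groceries → 5.25% → $0.11
Tablet $903.07: electronics, $75.00 or more → 4.5% → $40.64
External SSD (1 TB) $73.15: electronics, under $75.00 → 0% → $0.00
E-reader $185.22: electronics, $75.00 or more → 4.5% → $8.33
Total tax = $16.73 + $1.12 + $0.99 + $0.48 + $0.11 + $40.64 + $8.33 = $68.40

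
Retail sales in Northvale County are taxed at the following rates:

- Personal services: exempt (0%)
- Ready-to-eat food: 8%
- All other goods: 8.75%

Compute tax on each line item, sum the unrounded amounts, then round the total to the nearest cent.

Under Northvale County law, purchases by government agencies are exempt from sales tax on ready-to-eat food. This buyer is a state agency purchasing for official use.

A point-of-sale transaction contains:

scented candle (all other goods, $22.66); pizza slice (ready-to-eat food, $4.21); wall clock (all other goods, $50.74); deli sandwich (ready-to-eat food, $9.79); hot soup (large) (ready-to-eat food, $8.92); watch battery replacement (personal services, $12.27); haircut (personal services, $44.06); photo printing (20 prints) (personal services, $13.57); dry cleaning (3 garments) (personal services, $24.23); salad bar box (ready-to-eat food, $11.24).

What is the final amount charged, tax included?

$208.11

Scented candle $22.66: all other goods → 8.75% → $1.98275
Pizza slice $4.21: ready-to-eat food, buyer-exempt → 0% → $0.00
Wall clock $50.74: all other goods → 8.75% → $4.43975
Deli sandwich $9.79: ready-to-eat food, buyer-exempt → 0% → $0.00
Hot soup (large) $8.92: ready-to-eat food, buyer-exempt → 0% → $0.00
Watch battery replacement $12.27: personal services → 0% → $0.00
Haircut $44.06: personal services → 0% → $0.00
Photo printing (20 prints) $13.57: personal services → 0% → $0.00
Dry cleaning (3 garments) $24.23: personal services → 0% → $0.00
Salad bar box $11.24: ready-to-eat food, buyer-exempt → 0% → $0.00
Subtotal = $201.69; unrounded tax = $6.4225 → $6.42; total due = $208.11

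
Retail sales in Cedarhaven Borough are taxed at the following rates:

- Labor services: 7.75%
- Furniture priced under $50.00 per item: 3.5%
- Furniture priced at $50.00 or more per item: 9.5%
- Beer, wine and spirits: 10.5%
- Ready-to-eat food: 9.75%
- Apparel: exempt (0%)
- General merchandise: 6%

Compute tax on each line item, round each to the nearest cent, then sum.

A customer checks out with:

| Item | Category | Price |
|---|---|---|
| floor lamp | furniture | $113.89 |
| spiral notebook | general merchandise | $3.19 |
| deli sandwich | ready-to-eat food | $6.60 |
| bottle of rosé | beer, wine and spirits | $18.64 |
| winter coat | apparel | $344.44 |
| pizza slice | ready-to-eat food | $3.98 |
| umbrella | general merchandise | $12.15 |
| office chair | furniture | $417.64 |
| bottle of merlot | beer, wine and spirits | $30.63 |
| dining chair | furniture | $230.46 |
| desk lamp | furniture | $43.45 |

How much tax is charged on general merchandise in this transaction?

$0.92

Spiral notebook $3.19: general merchandise → 6% → $0.19
Umbrella $12.15: general merchandise → 6% → $0.73
Tax on general merchandise = $0.19 + $0.73 = $0.92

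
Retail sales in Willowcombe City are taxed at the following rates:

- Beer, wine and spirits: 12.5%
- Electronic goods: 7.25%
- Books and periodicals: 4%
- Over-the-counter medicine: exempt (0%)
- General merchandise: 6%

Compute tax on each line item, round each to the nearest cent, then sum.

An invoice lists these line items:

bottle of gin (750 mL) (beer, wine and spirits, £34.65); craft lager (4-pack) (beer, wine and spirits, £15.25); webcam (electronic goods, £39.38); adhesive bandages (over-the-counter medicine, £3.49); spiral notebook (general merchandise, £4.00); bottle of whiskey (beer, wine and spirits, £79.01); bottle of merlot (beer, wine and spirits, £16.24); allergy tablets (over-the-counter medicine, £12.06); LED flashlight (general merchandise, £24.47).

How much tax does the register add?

Bottle of gin (750 mL) £34.65: beer, wine and spirits → 12.5% → £4.33
Craft lager (4-pack) £15.25: beer, wine and spirits → 12.5% → £1.91
Webcam £39.38: electronic goods → 7.25% → £2.86
Adhesive bandages £3.49: over-the-counter medicine → 0% → £0.00
Spiral notebook £4.00: general merchandise → 6% → £0.24
Bottle of whiskey £79.01: beer, wine and spirits → 12.5% → £9.88
Bottle of merlot £16.24: beer, wine and spirits → 12.5% → £2.03
Allergy tablets £12.06: over-the-counter medicine → 0% → £0.00
LED flashlight £24.47: general merchandise → 6% → £1.47
Total tax = £4.33 + £1.91 + £2.86 + £0.24 + £9.88 + £2.03 + £1.47 = £22.72

£22.72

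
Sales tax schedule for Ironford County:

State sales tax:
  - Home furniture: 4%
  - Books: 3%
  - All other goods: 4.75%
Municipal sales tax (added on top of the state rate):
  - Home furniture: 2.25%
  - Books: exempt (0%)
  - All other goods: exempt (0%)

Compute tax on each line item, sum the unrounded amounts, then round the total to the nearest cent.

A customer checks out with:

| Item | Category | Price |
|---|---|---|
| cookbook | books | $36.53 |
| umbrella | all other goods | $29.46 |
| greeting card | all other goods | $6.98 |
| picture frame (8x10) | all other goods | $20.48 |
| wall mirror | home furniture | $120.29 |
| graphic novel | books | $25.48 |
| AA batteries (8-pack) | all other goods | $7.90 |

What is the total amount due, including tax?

Cookbook $36.53: books → 3% + 0% municipal = 3% → $1.0959
Umbrella $29.46: all other goods → 4.75% + 0% municipal = 4.75% → $1.39935
Greeting card $6.98: all other goods → 4.75% + 0% municipal = 4.75% → $0.33155
Picture frame (8x10) $20.48: all other goods → 4.75% + 0% municipal = 4.75% → $0.9728
Wall mirror $120.29: home furniture → 4% + 2.25% municipal = 6.25% → $7.518125
Graphic novel $25.48: books → 3% + 0% municipal = 3% → $0.7644
AA batteries (8-pack) $7.90: all other goods → 4.75% + 0% municipal = 4.75% → $0.37525
Subtotal = $247.12; unrounded tax = $12.457375 → $12.46; total due = $259.58

$259.58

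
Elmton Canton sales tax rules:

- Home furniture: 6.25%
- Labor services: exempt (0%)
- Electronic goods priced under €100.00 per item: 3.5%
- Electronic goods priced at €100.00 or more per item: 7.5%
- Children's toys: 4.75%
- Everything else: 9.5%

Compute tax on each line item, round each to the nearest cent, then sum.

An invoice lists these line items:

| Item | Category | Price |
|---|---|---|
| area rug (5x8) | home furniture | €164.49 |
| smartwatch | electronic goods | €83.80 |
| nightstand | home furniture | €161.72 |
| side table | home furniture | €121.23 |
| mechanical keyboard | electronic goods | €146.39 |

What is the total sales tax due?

€41.88

Area rug (5x8) €164.49: home furniture → 6.25% → €10.28
Smartwatch €83.80: electronic goods, under €100.00 → 3.5% → €2.93
Nightstand €161.72: home furniture → 6.25% → €10.11
Side table €121.23: home furniture → 6.25% → €7.58
Mechanical keyboard €146.39: electronic goods, €100.00 or more → 7.5% → €10.98
Total tax = €10.28 + €2.93 + €10.11 + €7.58 + €10.98 = €41.88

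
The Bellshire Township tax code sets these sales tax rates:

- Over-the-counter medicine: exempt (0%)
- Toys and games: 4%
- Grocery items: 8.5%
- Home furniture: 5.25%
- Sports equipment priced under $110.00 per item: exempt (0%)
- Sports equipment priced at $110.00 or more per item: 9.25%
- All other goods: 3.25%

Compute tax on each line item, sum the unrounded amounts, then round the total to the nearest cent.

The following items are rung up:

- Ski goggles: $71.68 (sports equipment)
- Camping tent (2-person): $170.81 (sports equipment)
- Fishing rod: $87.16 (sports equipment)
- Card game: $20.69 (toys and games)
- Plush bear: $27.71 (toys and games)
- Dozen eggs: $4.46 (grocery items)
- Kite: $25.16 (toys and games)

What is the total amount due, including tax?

Ski goggles $71.68: sports equipment, under $110.00 → 0% → $0.00
Camping tent (2-person) $170.81: sports equipment, $110.00 or more → 9.25% → $15.799925
Fishing rod $87.16: sports equipment, under $110.00 → 0% → $0.00
Card game $20.69: toys and games → 4% → $0.8276
Plush bear $27.71: toys and games → 4% → $1.1084
Dozen eggs $4.46: grocery items → 8.5% → $0.3791
Kite $25.16: toys and games → 4% → $1.0064
Subtotal = $407.67; unrounded tax = $19.121425 → $19.12; total due = $426.79

$426.79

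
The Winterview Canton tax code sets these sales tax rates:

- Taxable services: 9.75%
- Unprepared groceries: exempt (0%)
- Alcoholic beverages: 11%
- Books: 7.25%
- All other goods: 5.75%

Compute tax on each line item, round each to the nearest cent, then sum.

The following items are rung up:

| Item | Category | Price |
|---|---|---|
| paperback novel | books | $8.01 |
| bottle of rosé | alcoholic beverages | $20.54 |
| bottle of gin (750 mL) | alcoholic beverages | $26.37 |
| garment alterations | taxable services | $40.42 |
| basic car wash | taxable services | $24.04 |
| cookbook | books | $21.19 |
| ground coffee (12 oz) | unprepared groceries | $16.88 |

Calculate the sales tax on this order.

$13.56

Paperback novel $8.01: books → 7.25% → $0.58
Bottle of rosé $20.54: alcoholic beverages → 11% → $2.26
Bottle of gin (750 mL) $26.37: alcoholic beverages → 11% → $2.90
Garment alterations $40.42: taxable services → 9.75% → $3.94
Basic car wash $24.04: taxable services → 9.75% → $2.34
Cookbook $21.19: books → 7.25% → $1.54
Ground coffee (12 oz) $16.88: unprepared groceries → 0% → $0.00
Total tax = $0.58 + $2.26 + $2.90 + $3.94 + $2.34 + $1.54 = $13.56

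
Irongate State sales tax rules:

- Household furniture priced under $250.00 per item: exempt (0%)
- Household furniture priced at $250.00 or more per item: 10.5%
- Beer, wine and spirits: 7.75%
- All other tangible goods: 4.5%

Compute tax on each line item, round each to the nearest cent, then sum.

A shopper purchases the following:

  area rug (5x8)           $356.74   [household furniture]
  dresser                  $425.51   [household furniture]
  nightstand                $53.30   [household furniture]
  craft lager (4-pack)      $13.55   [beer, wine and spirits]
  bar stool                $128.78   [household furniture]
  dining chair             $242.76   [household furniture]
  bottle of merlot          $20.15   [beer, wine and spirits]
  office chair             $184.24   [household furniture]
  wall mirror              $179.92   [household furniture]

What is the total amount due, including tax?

Area rug (5x8) $356.74: household furniture, $250.00 or more → 10.5% → $37.46
Dresser $425.51: household furniture, $250.00 or more → 10.5% → $44.68
Nightstand $53.30: household furniture, under $250.00 → 0% → $0.00
Craft lager (4-pack) $13.55: beer, wine and spirits → 7.75% → $1.05
Bar stool $128.78: household furniture, under $250.00 → 0% → $0.00
Dining chair $242.76: household furniture, under $250.00 → 0% → $0.00
Bottle of merlot $20.15: beer, wine and spirits → 7.75% → $1.56
Office chair $184.24: household furniture, under $250.00 → 0% → $0.00
Wall mirror $179.92: household furniture, under $250.00 → 0% → $0.00
Subtotal = $1604.95; tax = $84.75; total due = $1689.70

$1689.70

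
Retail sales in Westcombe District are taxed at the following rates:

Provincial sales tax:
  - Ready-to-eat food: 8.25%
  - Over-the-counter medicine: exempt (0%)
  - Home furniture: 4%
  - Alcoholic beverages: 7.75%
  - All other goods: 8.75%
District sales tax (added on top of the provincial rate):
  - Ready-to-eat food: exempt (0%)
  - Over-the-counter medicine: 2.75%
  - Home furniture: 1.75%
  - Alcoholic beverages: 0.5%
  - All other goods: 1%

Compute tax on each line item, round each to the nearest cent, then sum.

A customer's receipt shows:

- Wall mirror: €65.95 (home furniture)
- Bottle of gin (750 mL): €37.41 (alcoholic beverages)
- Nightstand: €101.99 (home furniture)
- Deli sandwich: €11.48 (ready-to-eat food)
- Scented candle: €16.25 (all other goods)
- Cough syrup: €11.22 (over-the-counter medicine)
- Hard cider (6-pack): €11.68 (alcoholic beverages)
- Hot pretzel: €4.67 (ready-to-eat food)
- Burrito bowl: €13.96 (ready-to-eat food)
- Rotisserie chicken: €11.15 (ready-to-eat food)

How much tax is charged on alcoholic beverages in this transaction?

€4.05

Bottle of gin (750 mL) €37.41: alcoholic beverages → 7.75% + 0.5% district = 8.25% → €3.09
Hard cider (6-pack) €11.68: alcoholic beverages → 7.75% + 0.5% district = 8.25% → €0.96
Tax on alcoholic beverages = €3.09 + €0.96 = €4.05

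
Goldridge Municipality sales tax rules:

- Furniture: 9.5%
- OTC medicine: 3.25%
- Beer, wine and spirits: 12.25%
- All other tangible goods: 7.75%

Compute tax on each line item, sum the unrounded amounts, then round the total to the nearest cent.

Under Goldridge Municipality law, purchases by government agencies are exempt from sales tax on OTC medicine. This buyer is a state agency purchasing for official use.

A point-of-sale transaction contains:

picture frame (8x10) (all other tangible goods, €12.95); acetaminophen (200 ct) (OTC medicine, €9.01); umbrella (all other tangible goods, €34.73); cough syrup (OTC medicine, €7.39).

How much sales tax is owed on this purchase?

Picture frame (8x10) €12.95: all other tangible goods → 7.75% → €1.003625
Acetaminophen (200 ct) €9.01: OTC medicine, buyer-exempt → 0% → €0.00
Umbrella €34.73: all other tangible goods → 7.75% → €2.691575
Cough syrup €7.39: OTC medicine, buyer-exempt → 0% → €0.00
Unrounded tax sum = €3.6952 → €3.70

€3.70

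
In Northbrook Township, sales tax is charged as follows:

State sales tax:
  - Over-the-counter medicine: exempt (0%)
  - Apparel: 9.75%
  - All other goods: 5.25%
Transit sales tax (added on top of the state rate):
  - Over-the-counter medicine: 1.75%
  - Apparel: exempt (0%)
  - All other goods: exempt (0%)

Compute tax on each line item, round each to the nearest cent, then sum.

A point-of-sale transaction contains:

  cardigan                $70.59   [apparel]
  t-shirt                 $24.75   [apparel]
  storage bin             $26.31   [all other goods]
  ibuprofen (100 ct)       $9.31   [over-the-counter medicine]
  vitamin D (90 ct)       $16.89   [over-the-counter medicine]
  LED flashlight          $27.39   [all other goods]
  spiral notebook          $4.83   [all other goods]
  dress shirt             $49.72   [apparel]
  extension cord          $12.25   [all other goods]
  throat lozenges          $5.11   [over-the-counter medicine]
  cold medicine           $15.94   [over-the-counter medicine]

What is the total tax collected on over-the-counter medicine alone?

Ibuprofen (100 ct) $9.31: over-the-counter medicine → 0% + 1.75% transit = 1.75% → $0.16
Vitamin D (90 ct) $16.89: over-the-counter medicine → 0% + 1.75% transit = 1.75% → $0.30
Throat lozenges $5.11: over-the-counter medicine → 0% + 1.75% transit = 1.75% → $0.09
Cold medicine $15.94: over-the-counter medicine → 0% + 1.75% transit = 1.75% → $0.28
Tax on over-the-counter medicine = $0.16 + $0.30 + $0.09 + $0.28 = $0.83

$0.83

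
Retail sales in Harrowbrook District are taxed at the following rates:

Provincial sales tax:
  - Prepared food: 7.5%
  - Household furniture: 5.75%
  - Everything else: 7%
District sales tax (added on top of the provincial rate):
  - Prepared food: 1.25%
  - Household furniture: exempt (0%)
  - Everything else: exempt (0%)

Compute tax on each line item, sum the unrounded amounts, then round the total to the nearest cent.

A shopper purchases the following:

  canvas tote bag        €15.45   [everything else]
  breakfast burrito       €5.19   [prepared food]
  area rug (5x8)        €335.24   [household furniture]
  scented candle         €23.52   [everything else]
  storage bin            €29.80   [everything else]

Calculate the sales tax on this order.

€24.54

Canvas tote bag €15.45: everything else → 7% + 0% district = 7% → €1.0815
Breakfast burrito €5.19: prepared food → 7.5% + 1.25% district = 8.75% → €0.454125
Area rug (5x8) €335.24: household furniture → 5.75% + 0% district = 5.75% → €19.2763
Scented candle €23.52: everything else → 7% + 0% district = 7% → €1.6464
Storage bin €29.80: everything else → 7% + 0% district = 7% → €2.086
Unrounded tax sum = €24.544325 → €24.54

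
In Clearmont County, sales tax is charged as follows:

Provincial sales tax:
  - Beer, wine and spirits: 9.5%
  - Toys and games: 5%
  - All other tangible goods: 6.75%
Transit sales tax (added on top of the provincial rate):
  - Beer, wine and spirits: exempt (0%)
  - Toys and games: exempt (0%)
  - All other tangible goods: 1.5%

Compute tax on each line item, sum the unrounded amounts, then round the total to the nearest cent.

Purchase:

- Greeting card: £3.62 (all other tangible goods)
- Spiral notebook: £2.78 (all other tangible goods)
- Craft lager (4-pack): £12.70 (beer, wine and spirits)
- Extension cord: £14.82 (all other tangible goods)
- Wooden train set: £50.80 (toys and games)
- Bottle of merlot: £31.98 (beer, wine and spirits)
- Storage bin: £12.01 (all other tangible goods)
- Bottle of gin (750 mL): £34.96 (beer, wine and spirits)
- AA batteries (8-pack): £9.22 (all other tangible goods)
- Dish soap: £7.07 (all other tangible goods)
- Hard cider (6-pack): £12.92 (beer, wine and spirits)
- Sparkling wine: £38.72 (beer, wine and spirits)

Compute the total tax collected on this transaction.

Greeting card £3.62: all other tangible goods → 6.75% + 1.5% transit = 8.25% → £0.29865
Spiral notebook £2.78: all other tangible goods → 6.75% + 1.5% transit = 8.25% → £0.22935
Craft lager (4-pack) £12.70: beer, wine and spirits → 9.5% + 0% transit = 9.5% → £1.2065
Extension cord £14.82: all other tangible goods → 6.75% + 1.5% transit = 8.25% → £1.22265
Wooden train set £50.80: toys and games → 5% + 0% transit = 5% → £2.54
Bottle of merlot £31.98: beer, wine and spirits → 9.5% + 0% transit = 9.5% → £3.0381
Storage bin £12.01: all other tangible goods → 6.75% + 1.5% transit = 8.25% → £0.990825
Bottle of gin (750 mL) £34.96: beer, wine and spirits → 9.5% + 0% transit = 9.5% → £3.3212
AA batteries (8-pack) £9.22: all other tangible goods → 6.75% + 1.5% transit = 8.25% → £0.76065
Dish soap £7.07: all other tangible goods → 6.75% + 1.5% transit = 8.25% → £0.583275
Hard cider (6-pack) £12.92: beer, wine and spirits → 9.5% + 0% transit = 9.5% → £1.2274
Sparkling wine £38.72: beer, wine and spirits → 9.5% + 0% transit = 9.5% → £3.6784
Unrounded tax sum = £19.097 → £19.10

£19.10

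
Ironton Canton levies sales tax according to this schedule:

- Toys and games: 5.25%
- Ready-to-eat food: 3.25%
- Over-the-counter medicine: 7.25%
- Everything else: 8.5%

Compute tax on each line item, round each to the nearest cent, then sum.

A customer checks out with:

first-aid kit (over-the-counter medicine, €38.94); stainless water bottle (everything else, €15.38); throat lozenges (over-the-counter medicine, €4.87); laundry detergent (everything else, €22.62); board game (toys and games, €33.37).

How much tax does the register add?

€8.15

First-aid kit €38.94: over-the-counter medicine → 7.25% → €2.82
Stainless water bottle €15.38: everything else → 8.5% → €1.31
Throat lozenges €4.87: over-the-counter medicine → 7.25% → €0.35
Laundry detergent €22.62: everything else → 8.5% → €1.92
Board game €33.37: toys and games → 5.25% → €1.75
Total tax = €2.82 + €1.31 + €0.35 + €1.92 + €1.75 = €8.15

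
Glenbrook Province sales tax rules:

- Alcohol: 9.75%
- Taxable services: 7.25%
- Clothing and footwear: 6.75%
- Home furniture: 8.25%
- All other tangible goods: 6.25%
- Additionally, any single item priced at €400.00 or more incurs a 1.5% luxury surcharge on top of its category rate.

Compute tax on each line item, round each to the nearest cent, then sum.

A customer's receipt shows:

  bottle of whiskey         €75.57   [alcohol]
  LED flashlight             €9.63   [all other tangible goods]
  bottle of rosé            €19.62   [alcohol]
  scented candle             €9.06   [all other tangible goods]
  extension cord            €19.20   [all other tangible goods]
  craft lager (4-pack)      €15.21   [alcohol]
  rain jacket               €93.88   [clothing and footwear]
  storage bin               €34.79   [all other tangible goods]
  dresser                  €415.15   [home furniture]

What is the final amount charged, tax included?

€754.23

Bottle of whiskey €75.57: alcohol → 9.75% → €7.37
LED flashlight €9.63: all other tangible goods → 6.25% → €0.60
Bottle of rosé €19.62: alcohol → 9.75% → €1.91
Scented candle €9.06: all other tangible goods → 6.25% → €0.57
Extension cord €19.20: all other tangible goods → 6.25% → €1.20
Craft lager (4-pack) €15.21: alcohol → 9.75% → €1.48
Rain jacket €93.88: clothing and footwear → 6.75% → €6.34
Storage bin €34.79: all other tangible goods → 6.25% → €2.17
Dresser €415.15: home furniture → 8.25% + 1.5% surcharge = 9.75% → €40.48
Subtotal = €692.11; tax = €62.12; total due = €754.23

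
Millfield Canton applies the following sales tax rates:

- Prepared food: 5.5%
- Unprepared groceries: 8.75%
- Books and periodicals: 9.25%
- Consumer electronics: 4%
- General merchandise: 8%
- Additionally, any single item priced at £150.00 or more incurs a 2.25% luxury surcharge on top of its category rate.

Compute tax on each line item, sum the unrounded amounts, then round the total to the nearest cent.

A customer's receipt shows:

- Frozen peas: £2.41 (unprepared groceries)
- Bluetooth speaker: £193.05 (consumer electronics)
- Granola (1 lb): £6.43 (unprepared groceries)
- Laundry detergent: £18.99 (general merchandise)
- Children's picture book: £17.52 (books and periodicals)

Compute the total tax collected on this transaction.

£15.98

Frozen peas £2.41: unprepared groceries → 8.75% → £0.210875
Bluetooth speaker £193.05: consumer electronics → 4% + 2.25% surcharge = 6.25% → £12.065625
Granola (1 lb) £6.43: unprepared groceries → 8.75% → £0.562625
Laundry detergent £18.99: general merchandise → 8% → £1.5192
Children's picture book £17.52: books and periodicals → 9.25% → £1.6206
Unrounded tax sum = £15.978925 → £15.98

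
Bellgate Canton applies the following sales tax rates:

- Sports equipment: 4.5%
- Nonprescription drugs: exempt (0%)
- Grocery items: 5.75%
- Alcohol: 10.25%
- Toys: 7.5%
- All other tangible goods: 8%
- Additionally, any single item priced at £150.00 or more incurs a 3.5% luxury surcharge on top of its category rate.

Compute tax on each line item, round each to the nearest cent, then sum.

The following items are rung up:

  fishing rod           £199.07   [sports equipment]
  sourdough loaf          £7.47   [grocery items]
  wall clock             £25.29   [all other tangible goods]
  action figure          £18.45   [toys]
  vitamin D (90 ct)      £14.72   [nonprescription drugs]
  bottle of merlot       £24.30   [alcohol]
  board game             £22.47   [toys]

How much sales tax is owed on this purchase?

£23.94

Fishing rod £199.07: sports equipment → 4.5% + 3.5% surcharge = 8% → £15.93
Sourdough loaf £7.47: grocery items → 5.75% → £0.43
Wall clock £25.29: all other tangible goods → 8% → £2.02
Action figure £18.45: toys → 7.5% → £1.38
Vitamin D (90 ct) £14.72: nonprescription drugs → 0% → £0.00
Bottle of merlot £24.30: alcohol → 10.25% → £2.49
Board game £22.47: toys → 7.5% → £1.69
Total tax = £15.93 + £0.43 + £2.02 + £1.38 + £2.49 + £1.69 = £23.94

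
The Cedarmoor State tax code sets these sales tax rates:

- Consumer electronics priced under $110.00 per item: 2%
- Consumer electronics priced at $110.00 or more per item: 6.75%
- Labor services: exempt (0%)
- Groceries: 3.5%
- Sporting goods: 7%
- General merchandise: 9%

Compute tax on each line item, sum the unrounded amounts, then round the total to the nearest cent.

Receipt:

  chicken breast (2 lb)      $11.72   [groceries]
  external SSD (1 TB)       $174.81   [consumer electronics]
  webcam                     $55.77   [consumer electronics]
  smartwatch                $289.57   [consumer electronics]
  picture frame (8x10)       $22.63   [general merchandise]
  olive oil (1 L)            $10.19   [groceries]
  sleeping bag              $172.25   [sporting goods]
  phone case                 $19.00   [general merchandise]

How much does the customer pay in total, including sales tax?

$804.97

Chicken breast (2 lb) $11.72: groceries → 3.5% → $0.4102
External SSD (1 TB) $174.81: consumer electronics, $110.00 or more → 6.75% → $11.799675
Webcam $55.77: consumer electronics, under $110.00 → 2% → $1.1154
Smartwatch $289.57: consumer electronics, $110.00 or more → 6.75% → $19.545975
Picture frame (8x10) $22.63: general merchandise → 9% → $2.0367
Olive oil (1 L) $10.19: groceries → 3.5% → $0.35665
Sleeping bag $172.25: sporting goods → 7% → $12.0575
Phone case $19.00: general merchandise → 9% → $1.71
Subtotal = $755.94; unrounded tax = $49.0321 → $49.03; total due = $804.97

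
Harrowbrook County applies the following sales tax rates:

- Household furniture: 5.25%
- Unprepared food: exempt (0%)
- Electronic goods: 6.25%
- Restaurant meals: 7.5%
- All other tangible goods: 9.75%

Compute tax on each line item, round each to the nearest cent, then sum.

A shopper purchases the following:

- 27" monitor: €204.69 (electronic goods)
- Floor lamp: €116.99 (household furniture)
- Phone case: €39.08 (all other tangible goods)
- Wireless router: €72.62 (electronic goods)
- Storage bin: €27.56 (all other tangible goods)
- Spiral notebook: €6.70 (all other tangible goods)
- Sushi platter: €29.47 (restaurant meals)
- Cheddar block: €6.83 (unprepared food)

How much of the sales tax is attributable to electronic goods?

€17.33

27" monitor €204.69: electronic goods → 6.25% → €12.79
Wireless router €72.62: electronic goods → 6.25% → €4.54
Tax on electronic goods = €12.79 + €4.54 = €17.33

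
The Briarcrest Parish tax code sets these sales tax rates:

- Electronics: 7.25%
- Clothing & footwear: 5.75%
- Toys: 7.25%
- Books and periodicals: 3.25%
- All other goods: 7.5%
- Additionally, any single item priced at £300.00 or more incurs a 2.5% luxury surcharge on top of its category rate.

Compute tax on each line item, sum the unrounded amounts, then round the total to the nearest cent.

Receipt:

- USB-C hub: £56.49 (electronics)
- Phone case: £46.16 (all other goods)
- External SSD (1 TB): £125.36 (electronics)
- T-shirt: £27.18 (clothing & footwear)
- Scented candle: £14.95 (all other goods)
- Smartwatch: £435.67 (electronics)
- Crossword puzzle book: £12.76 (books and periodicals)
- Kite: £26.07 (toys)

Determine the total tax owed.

£64.11

USB-C hub £56.49: electronics → 7.25% → £4.095525
Phone case £46.16: all other goods → 7.5% → £3.462
External SSD (1 TB) £125.36: electronics → 7.25% → £9.0886
T-shirt £27.18: clothing & footwear → 5.75% → £1.56285
Scented candle £14.95: all other goods → 7.5% → £1.12125
Smartwatch £435.67: electronics → 7.25% + 2.5% surcharge = 9.75% → £42.477825
Crossword puzzle book £12.76: books and periodicals → 3.25% → £0.4147
Kite £26.07: toys → 7.25% → £1.890075
Unrounded tax sum = £64.112825 → £64.11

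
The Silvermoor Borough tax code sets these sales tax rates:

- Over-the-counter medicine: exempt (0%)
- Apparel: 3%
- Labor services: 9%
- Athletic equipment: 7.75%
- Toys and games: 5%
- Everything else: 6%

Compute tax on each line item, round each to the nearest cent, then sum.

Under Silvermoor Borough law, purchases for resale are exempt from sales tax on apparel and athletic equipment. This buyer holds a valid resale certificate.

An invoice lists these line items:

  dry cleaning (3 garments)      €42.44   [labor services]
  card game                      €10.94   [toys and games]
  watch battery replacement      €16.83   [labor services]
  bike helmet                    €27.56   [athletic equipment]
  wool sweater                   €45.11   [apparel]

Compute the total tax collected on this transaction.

€5.88

Dry cleaning (3 garments) €42.44: labor services → 9% → €3.82
Card game €10.94: toys and games → 5% → €0.55
Watch battery replacement €16.83: labor services → 9% → €1.51
Bike helmet €27.56: athletic equipment, buyer-exempt → 0% → €0.00
Wool sweater €45.11: apparel, buyer-exempt → 0% → €0.00
Total tax = €3.82 + €0.55 + €1.51 = €5.88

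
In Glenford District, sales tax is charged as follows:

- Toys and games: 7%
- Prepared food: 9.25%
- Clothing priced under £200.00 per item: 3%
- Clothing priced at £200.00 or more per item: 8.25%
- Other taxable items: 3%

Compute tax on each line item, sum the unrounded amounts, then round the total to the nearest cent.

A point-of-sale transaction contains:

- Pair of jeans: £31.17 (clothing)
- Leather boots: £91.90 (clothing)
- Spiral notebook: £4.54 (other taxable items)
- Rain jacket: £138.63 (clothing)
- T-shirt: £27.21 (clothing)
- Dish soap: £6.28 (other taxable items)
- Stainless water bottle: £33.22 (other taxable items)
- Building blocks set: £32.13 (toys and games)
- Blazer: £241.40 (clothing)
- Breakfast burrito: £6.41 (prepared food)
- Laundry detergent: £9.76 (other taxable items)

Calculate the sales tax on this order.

£33.04

Pair of jeans £31.17: clothing, under £200.00 → 3% → £0.9351
Leather boots £91.90: clothing, under £200.00 → 3% → £2.757
Spiral notebook £4.54: other taxable items → 3% → £0.1362
Rain jacket £138.63: clothing, under £200.00 → 3% → £4.1589
T-shirt £27.21: clothing, under £200.00 → 3% → £0.8163
Dish soap £6.28: other taxable items → 3% → £0.1884
Stainless water bottle £33.22: other taxable items → 3% → £0.9966
Building blocks set £32.13: toys and games → 7% → £2.2491
Blazer £241.40: clothing, £200.00 or more → 8.25% → £19.9155
Breakfast burrito £6.41: prepared food → 9.25% → £0.592925
Laundry detergent £9.76: other taxable items → 3% → £0.2928
Unrounded tax sum = £33.038825 → £33.04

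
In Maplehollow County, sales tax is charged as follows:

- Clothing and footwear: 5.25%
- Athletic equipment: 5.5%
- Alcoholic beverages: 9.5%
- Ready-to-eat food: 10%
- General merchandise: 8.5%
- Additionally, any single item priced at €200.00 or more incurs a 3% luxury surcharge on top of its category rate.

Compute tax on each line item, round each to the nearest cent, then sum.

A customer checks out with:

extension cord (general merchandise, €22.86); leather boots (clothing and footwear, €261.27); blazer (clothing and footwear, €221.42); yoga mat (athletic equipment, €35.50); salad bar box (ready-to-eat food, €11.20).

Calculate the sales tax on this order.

€44.83

Extension cord €22.86: general merchandise → 8.5% → €1.94
Leather boots €261.27: clothing and footwear → 5.25% + 3% surcharge = 8.25% → €21.55
Blazer €221.42: clothing and footwear → 5.25% + 3% surcharge = 8.25% → €18.27
Yoga mat €35.50: athletic equipment → 5.5% → €1.95
Salad bar box €11.20: ready-to-eat food → 10% → €1.12
Total tax = €1.94 + €21.55 + €18.27 + €1.95 + €1.12 = €44.83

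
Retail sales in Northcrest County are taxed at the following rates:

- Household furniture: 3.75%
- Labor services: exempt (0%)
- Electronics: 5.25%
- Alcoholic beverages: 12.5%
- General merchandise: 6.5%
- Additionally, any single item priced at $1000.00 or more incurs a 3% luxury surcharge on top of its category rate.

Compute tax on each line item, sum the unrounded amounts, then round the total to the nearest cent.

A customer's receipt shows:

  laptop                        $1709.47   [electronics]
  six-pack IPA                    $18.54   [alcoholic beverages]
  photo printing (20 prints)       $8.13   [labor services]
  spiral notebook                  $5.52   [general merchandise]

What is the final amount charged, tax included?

$1885.37

Laptop $1709.47: electronics → 5.25% + 3% surcharge = 8.25% → $141.031275
Six-pack IPA $18.54: alcoholic beverages → 12.5% → $2.3175
Photo printing (20 prints) $8.13: labor services → 0% → $0.00
Spiral notebook $5.52: general merchandise → 6.5% → $0.3588
Subtotal = $1741.66; unrounded tax = $143.707575 → $143.71; total due = $1885.37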